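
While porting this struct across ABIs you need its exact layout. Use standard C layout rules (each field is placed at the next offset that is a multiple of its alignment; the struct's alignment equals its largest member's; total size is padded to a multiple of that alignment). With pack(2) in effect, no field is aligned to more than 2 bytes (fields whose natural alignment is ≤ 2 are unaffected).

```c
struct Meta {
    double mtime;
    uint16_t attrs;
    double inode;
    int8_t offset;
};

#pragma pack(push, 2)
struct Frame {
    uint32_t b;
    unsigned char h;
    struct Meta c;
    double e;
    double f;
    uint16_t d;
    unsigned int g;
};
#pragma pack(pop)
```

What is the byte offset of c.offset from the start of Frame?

30

Meta: @0: mtime [8B, align 8] → 8; @8: attrs [2B, align 2] → 10; +6 pad (align 8); @16: inode [8B, align 8] → 24; @24: offset [1B, align 1] → 25; +7 tail pad (align 8); size 32, align 8
@0: b [4B, align 2] → 4
@4: h [1B, align 1] → 5
+1 pad (align 2)
@6: c [32B, align 2] → 38
within Meta: offset at 24
6 + 24 = 30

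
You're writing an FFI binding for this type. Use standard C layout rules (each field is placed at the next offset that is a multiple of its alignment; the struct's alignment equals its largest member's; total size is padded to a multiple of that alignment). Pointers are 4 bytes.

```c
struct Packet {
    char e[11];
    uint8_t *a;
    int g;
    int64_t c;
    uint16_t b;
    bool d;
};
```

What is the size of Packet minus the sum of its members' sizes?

e at 0 (size 11, align 1) → ends 11
pad 1 to align 4 for a
a at 12 (size 4, align 4) → ends 16
g at 16 (size 4, align 4) → ends 20
pad 4 to align 8 for c
c at 24 (size 8, align 8) → ends 32
b at 32 (size 2, align 2) → ends 34
d at 34 (size 1, align 1) → ends 35
tail pad 5 to reach multiple of 8
total 40 bytes, alignment 8
data bytes 30, size 40 → padding 10

10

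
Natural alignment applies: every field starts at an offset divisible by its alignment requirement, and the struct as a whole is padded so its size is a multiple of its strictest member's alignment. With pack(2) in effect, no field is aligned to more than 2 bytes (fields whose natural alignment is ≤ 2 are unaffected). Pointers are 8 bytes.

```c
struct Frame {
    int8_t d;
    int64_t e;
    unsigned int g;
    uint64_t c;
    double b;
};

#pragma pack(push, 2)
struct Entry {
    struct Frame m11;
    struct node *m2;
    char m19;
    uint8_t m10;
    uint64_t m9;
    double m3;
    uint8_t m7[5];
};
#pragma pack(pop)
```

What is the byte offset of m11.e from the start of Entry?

Frame: d at 0 (size 1, align 1) → ends 1; pad 7 to align 8 for e; e at 8 (size 8, align 8) → ends 16; g at 16 (size 4, align 4) → ends 20; pad 4 to align 8 for c; c at 24 (size 8, align 8) → ends 32; b at 32 (size 8, align 8) → ends 40; total 40 bytes, alignment 8
m11 at 0 (size 40, align 2) → ends 40
within Frame: e at 8
0 + 8 = 8

8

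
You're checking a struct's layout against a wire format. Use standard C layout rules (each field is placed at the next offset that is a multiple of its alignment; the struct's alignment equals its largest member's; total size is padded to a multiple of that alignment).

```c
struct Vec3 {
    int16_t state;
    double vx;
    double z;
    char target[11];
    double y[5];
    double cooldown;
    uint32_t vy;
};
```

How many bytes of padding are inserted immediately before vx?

0..2  state  (2B, 2-aligned)
2..8  -- padding (6B)
8..16  vx  (8B, 8-aligned)

6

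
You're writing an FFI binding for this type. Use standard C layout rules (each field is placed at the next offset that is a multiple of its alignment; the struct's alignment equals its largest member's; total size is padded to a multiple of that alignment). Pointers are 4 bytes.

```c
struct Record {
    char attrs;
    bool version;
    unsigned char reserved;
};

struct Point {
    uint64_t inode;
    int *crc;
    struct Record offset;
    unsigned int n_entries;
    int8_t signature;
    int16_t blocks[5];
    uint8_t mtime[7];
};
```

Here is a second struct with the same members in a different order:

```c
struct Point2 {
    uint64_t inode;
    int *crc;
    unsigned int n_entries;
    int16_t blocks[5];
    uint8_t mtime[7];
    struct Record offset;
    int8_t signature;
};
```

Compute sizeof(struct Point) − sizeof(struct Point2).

Record: 0..1  attrs  (1B, 1-aligned); 1..2  version  (1B, 1-aligned); 2..3  reserved  (1B, 1-aligned); sizeof = 3, alignof = 1
0..8  inode  (8B, 8-aligned)
8..12  crc  (4B, 4-aligned)
12..15  offset  (3B, 1-aligned)
15..16  -- padding (1B)
16..20  n_entries  (4B, 4-aligned)
20..21  signature  (1B, 1-aligned)
21..22  -- padding (1B)
22..32  blocks  (10B, 2-aligned)
32..39  mtime  (7B, 1-aligned)
39..40  -- tail padding (1B)
sizeof = 40, alignof = 8
— Point2 —
0..8  inode  (8B, 8-aligned)
8..12  crc  (4B, 4-aligned)
12..16  n_entries  (4B, 4-aligned)
16..26  blocks  (10B, 2-aligned)
26..33  mtime  (7B, 1-aligned)
33..36  offset  (3B, 1-aligned)
36..37  signature  (1B, 1-aligned)
37..40  -- tail padding (3B)
sizeof = 40, alignof = 8
40 − 40 = 0

0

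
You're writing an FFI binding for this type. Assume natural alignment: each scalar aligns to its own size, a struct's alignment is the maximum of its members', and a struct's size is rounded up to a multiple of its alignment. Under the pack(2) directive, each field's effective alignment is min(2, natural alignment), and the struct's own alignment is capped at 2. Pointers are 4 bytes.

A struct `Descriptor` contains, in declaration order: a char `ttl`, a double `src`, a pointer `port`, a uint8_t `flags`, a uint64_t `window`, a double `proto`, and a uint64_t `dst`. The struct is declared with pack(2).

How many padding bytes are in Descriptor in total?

2

@0: ttl [1B, align 1] → 1
+1 pad (align 2)
@2: src [8B, align 2] → 10
@10: port [4B, align 2] → 14
@14: flags [1B, align 1] → 15
+1 pad (align 2)
@16: window [8B, align 2] → 24
@24: proto [8B, align 2] → 32
@32: dst [8B, align 2] → 40
size 40, align 2
data bytes 38, size 40 → padding 2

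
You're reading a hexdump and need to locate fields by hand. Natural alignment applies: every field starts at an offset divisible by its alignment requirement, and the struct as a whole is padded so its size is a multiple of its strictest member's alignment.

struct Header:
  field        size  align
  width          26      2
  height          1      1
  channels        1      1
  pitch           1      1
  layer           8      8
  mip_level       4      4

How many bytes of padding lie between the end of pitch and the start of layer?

3

@0: width [26B, align 2] → 26
@26: height [1B, align 1] → 27
@27: channels [1B, align 1] → 28
@28: pitch [1B, align 1] → 29
+3 pad (align 8)
@32: layer [8B, align 8] → 40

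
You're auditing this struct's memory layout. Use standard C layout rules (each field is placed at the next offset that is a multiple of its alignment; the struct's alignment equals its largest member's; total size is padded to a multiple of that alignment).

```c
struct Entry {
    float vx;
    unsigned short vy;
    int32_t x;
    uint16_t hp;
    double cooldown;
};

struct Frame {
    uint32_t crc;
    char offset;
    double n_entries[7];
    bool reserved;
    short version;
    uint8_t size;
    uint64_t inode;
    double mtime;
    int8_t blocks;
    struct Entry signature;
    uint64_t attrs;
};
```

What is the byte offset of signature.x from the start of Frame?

Entry: @0: vx [4B, align 4] → 4; @4: vy [2B, align 2] → 6; +2 pad (align 4); @8: x [4B, align 4] → 12; @12: hp [2B, align 2] → 14; +2 pad (align 8); @16: cooldown [8B, align 8] → 24; size 24, align 8
@0: crc [4B, align 4] → 4
@4: offset [1B, align 1] → 5
+3 pad (align 8)
@8: n_entries [56B, align 8] → 64
@64: reserved [1B, align 1] → 65
+1 pad (align 2)
@66: version [2B, align 2] → 68
@68: size [1B, align 1] → 69
+3 pad (align 8)
@72: inode [8B, align 8] → 80
@80: mtime [8B, align 8] → 88
@88: blocks [1B, align 1] → 89
+7 pad (align 8)
@96: signature [24B, align 8] → 120
within Entry: x at 8
96 + 8 = 104

104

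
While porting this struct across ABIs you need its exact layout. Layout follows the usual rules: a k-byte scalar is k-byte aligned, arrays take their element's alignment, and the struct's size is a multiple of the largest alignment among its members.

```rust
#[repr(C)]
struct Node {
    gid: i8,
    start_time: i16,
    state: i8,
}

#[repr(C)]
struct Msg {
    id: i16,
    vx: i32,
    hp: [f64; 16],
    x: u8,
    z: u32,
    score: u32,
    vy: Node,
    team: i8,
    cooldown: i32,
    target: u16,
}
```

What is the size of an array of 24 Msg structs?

4032

Node: @0: gid [1B, align 1] → 1; +1 pad (align 2); @2: start_time [2B, align 2] → 4; @4: state [1B, align 1] → 5; +1 tail pad (align 2); size 6, align 2
@0: id [2B, align 2] → 2
+2 pad (align 4)
@4: vx [4B, align 4] → 8
@8: hp [128B, align 8] → 136
@136: x [1B, align 1] → 137
+3 pad (align 4)
@140: z [4B, align 4] → 144
@144: score [4B, align 4] → 148
@148: vy [6B, align 2] → 154
@154: team [1B, align 1] → 155
+1 pad (align 4)
@156: cooldown [4B, align 4] → 160
@160: target [2B, align 2] → 162
+6 tail pad (align 8)
size 168, align 8
array of 24: 24 × 168 = 4032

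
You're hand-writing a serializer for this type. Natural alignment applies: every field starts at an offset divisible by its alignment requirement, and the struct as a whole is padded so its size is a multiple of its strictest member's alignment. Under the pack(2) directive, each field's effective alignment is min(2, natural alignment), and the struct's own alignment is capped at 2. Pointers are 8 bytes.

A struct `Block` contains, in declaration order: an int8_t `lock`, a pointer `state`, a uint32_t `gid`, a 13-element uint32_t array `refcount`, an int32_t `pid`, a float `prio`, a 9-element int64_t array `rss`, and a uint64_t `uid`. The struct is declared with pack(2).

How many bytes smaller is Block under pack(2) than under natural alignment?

natural layout:
  0..1  lock  (1B, 1-aligned)
  1..8  -- padding (7B)
  8..16  state  (8B, 8-aligned)
  16..20  gid  (4B, 4-aligned)
  20..72  refcount  (52B, 4-aligned)
  72..76  pid  (4B, 4-aligned)
  76..80  prio  (4B, 4-aligned)
  80..152  rss  (72B, 8-aligned)
  152..160  uid  (8B, 8-aligned)
  sizeof = 160, alignof = 8
packed(2) layout:
  0..1  lock  (1B, 1-aligned)
  1..2  -- padding (1B)
  2..10  state  (8B, 2-aligned)
  10..14  gid  (4B, 2-aligned)
  14..66  refcount  (52B, 2-aligned)
  66..70  pid  (4B, 2-aligned)
  70..74  prio  (4B, 2-aligned)
  74..146  rss  (72B, 2-aligned)
  146..154  uid  (8B, 2-aligned)
  sizeof = 154, alignof = 2
160 − 154 = 6

6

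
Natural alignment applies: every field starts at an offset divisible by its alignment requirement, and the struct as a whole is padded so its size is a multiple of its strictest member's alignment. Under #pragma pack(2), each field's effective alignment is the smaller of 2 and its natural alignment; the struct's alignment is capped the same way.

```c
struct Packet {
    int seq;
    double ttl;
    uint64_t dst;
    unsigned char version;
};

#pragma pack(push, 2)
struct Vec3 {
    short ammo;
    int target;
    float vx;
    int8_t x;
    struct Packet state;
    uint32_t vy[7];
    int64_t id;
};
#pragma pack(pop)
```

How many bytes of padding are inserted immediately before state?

Packet: @0: seq [4B, align 4] → 4; +4 pad (align 8); @8: ttl [8B, align 8] → 16; @16: dst [8B, align 8] → 24; @24: version [1B, align 1] → 25; +7 tail pad (align 8); size 32, align 8
@0: ammo [2B, align 2] → 2
@2: target [4B, align 2] → 6
@6: vx [4B, align 2] → 10
@10: x [1B, align 1] → 11
+1 pad (align 2)
@12: state [32B, align 2] → 44

1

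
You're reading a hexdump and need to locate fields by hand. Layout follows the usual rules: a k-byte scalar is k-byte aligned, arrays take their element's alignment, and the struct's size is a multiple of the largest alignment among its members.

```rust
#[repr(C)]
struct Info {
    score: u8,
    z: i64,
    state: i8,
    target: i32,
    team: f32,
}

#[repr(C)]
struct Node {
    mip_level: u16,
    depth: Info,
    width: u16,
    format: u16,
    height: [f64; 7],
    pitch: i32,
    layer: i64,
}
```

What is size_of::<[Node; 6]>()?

Info: 0..1  score  (1B, 1-aligned); 1..8  -- padding (7B); 8..16  z  (8B, 8-aligned); 16..17  state  (1B, 1-aligned); 17..20  -- padding (3B); 20..24  target  (4B, 4-aligned); 24..28  team  (4B, 4-aligned); 28..32  -- tail padding (4B); sizeof = 32, alignof = 8
0..2  mip_level  (2B, 2-aligned)
2..8  -- padding (6B)
8..40  depth  (32B, 8-aligned)
40..42  width  (2B, 2-aligned)
42..44  format  (2B, 2-aligned)
44..48  -- padding (4B)
48..104  height  (56B, 8-aligned)
104..108  pitch  (4B, 4-aligned)
108..112  -- padding (4B)
112..120  layer  (8B, 8-aligned)
sizeof = 120, alignof = 8
array of 6: 6 × 120 = 720

720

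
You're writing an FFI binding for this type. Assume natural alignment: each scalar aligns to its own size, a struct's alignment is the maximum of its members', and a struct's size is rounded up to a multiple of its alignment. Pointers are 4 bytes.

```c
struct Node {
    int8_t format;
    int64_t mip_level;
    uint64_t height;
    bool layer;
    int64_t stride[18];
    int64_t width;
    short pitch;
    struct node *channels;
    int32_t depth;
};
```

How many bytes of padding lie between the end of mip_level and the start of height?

0

@0: format [1B, align 1] → 1
+7 pad (align 8)
@8: mip_level [8B, align 8] → 16
@16: height [8B, align 8] → 24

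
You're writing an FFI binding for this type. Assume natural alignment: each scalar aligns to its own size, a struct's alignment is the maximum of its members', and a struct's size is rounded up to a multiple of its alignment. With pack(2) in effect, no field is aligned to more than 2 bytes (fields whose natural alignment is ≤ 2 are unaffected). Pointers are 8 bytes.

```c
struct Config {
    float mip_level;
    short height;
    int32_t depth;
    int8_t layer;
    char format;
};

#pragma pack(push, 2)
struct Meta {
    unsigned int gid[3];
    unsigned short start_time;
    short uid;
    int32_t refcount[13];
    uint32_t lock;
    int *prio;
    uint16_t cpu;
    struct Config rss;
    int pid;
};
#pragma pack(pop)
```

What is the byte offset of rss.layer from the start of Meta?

Config: mip_level at 0 (size 4, align 4) → ends 4; height at 4 (size 2, align 2) → ends 6; pad 2 to align 4 for depth; depth at 8 (size 4, align 4) → ends 12; layer at 12 (size 1, align 1) → ends 13; format at 13 (size 1, align 1) → ends 14; tail pad 2 to reach multiple of 4; total 16 bytes, alignment 4
gid at 0 (size 12, align 2) → ends 12
start_time at 12 (size 2, align 2) → ends 14
uid at 14 (size 2, align 2) → ends 16
refcount at 16 (size 52, align 2) → ends 68
lock at 68 (size 4, align 2) → ends 72
prio at 72 (size 8, align 2) → ends 80
cpu at 80 (size 2, align 2) → ends 82
rss at 82 (size 16, align 2) → ends 98
within Config: layer at 12
82 + 12 = 94

94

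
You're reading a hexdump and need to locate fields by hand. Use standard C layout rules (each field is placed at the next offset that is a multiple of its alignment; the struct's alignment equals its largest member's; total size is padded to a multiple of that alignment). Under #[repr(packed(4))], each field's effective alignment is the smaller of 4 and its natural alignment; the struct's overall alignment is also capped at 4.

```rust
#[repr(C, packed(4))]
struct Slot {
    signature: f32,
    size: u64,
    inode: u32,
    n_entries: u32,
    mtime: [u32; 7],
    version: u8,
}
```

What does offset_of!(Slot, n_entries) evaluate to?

0..4  signature  (4B, 4-aligned)
4..12  size  (8B, 4-aligned)
12..16  inode  (4B, 4-aligned)
16..20  n_entries  (4B, 4-aligned)

16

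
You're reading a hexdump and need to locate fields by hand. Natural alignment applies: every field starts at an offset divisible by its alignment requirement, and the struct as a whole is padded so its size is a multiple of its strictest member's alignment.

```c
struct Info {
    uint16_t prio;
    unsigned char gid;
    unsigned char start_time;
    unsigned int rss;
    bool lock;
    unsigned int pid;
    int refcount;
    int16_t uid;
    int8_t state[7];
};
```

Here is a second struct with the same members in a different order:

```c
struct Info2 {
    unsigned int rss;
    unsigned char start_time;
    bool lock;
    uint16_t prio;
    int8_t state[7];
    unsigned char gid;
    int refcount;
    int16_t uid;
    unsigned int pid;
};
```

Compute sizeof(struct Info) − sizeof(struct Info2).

4

0..2  prio  (2B, 2-aligned)
2..3  gid  (1B, 1-aligned)
3..4  start_time  (1B, 1-aligned)
4..8  rss  (4B, 4-aligned)
8..9  lock  (1B, 1-aligned)
9..12  -- padding (3B)
12..16  pid  (4B, 4-aligned)
16..20  refcount  (4B, 4-aligned)
20..22  uid  (2B, 2-aligned)
22..29  state  (7B, 1-aligned)
29..32  -- tail padding (3B)
sizeof = 32, alignof = 4
— Info2 —
0..4  rss  (4B, 4-aligned)
4..5  start_time  (1B, 1-aligned)
5..6  lock  (1B, 1-aligned)
6..8  prio  (2B, 2-aligned)
8..15  state  (7B, 1-aligned)
15..16  gid  (1B, 1-aligned)
16..20  refcount  (4B, 4-aligned)
20..22  uid  (2B, 2-aligned)
22..24  -- padding (2B)
24..28  pid  (4B, 4-aligned)
sizeof = 28, alignof = 4
32 − 28 = 4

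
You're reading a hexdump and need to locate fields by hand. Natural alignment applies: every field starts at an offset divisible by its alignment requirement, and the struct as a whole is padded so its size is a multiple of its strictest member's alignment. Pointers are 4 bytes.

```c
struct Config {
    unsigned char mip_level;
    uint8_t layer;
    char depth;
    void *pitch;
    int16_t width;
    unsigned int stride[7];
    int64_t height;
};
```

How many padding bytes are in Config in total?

3

@0: mip_level [1B, align 1] → 1
@1: layer [1B, align 1] → 2
@2: depth [1B, align 1] → 3
+1 pad (align 4)
@4: pitch [4B, align 4] → 8
@8: width [2B, align 2] → 10
+2 pad (align 4)
@12: stride [28B, align 4] → 40
@40: height [8B, align 8] → 48
size 48, align 8
data bytes 45, size 48 → padding 3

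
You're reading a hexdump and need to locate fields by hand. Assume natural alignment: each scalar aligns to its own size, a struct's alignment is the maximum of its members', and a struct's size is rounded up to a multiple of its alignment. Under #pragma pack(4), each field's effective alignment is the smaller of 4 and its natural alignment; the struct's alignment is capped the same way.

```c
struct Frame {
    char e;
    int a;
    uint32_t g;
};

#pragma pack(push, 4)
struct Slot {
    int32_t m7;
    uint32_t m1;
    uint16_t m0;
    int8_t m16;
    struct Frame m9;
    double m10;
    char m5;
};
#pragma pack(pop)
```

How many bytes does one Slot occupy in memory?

36 bytes

Frame: @0: e [1B, align 1] → 1; +3 pad (align 4); @4: a [4B, align 4] → 8; @8: g [4B, align 4] → 12; size 12, align 4
@0: m7 [4B, align 4] → 4
@4: m1 [4B, align 4] → 8
@8: m0 [2B, align 2] → 10
@10: m16 [1B, align 1] → 11
+1 pad (align 4)
@12: m9 [12B, align 4] → 24
@24: m10 [8B, align 4] → 32
@32: m5 [1B, align 1] → 33
+3 tail pad (align 4)
size 36, align 4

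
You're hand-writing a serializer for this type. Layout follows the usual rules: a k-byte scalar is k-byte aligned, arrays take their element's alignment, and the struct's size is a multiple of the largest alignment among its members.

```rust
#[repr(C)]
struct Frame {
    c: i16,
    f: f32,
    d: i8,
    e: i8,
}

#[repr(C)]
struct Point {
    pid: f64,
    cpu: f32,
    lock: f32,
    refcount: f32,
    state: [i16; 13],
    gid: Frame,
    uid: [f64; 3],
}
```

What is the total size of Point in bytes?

88 bytes

Frame: 0..2  c  (2B, 2-aligned); 2..4  -- padding (2B); 4..8  f  (4B, 4-aligned); 8..9  d  (1B, 1-aligned); 9..10  e  (1B, 1-aligned); 10..12  -- tail padding (2B); sizeof = 12, alignof = 4
0..8  pid  (8B, 8-aligned)
8..12  cpu  (4B, 4-aligned)
12..16  lock  (4B, 4-aligned)
16..20  refcount  (4B, 4-aligned)
20..46  state  (26B, 2-aligned)
46..48  -- padding (2B)
48..60  gid  (12B, 4-aligned)
60..64  -- padding (4B)
64..88  uid  (24B, 8-aligned)
sizeof = 88, alignof = 8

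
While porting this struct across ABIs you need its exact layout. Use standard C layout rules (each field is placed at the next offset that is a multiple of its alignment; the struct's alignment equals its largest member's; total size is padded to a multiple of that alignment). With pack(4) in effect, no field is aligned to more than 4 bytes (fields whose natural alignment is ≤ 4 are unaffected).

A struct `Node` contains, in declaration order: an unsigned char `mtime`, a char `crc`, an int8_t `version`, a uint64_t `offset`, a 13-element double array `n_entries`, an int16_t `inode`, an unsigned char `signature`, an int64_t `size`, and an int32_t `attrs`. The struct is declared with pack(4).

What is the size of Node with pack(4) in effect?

0..1  mtime  (1B, 1-aligned)
1..2  crc  (1B, 1-aligned)
2..3  version  (1B, 1-aligned)
3..4  -- padding (1B)
4..12  offset  (8B, 4-aligned)
12..116  n_entries  (104B, 4-aligned)
116..118  inode  (2B, 2-aligned)
118..119  signature  (1B, 1-aligned)
119..120  -- padding (1B)
120..128  size  (8B, 4-aligned)
128..132  attrs  (4B, 4-aligned)
sizeof = 132, alignof = 4

132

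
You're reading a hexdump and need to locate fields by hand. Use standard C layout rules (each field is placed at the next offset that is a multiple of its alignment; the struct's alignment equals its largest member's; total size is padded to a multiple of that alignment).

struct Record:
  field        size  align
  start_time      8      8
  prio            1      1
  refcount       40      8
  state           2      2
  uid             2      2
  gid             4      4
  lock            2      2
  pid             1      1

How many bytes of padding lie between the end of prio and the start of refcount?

7

start_time at 0 (size 8, align 8) → ends 8
prio at 8 (size 1, align 1) → ends 9
pad 7 to align 8 for refcount
refcount at 16 (size 40, align 8) → ends 56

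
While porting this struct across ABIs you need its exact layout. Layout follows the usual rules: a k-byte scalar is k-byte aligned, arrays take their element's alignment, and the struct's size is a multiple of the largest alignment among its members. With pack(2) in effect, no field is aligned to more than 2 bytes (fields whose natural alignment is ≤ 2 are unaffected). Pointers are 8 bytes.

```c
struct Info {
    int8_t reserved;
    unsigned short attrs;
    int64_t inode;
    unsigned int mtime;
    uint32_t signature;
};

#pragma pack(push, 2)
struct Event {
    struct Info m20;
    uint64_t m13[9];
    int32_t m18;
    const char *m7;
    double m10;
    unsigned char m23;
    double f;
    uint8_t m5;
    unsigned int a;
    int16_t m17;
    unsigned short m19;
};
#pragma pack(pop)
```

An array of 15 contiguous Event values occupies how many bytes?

2040

Info: reserved at 0 (size 1, align 1) → ends 1; pad 1 to align 2 for attrs; attrs at 2 (size 2, align 2) → ends 4; pad 4 to align 8 for inode; inode at 8 (size 8, align 8) → ends 16; mtime at 16 (size 4, align 4) → ends 20; signature at 20 (size 4, align 4) → ends 24; total 24 bytes, alignment 8
m20 at 0 (size 24, align 2) → ends 24
m13 at 24 (size 72, align 2) → ends 96
m18 at 96 (size 4, align 2) → ends 100
m7 at 100 (size 8, align 2) → ends 108
m10 at 108 (size 8, align 2) → ends 116
m23 at 116 (size 1, align 1) → ends 117
pad 1 to align 2 for f
f at 118 (size 8, align 2) → ends 126
m5 at 126 (size 1, align 1) → ends 127
pad 1 to align 2 for a
a at 128 (size 4, align 2) → ends 132
m17 at 132 (size 2, align 2) → ends 134
m19 at 134 (size 2, align 2) → ends 136
total 136 bytes, alignment 2
array of 15: 15 × 136 = 2040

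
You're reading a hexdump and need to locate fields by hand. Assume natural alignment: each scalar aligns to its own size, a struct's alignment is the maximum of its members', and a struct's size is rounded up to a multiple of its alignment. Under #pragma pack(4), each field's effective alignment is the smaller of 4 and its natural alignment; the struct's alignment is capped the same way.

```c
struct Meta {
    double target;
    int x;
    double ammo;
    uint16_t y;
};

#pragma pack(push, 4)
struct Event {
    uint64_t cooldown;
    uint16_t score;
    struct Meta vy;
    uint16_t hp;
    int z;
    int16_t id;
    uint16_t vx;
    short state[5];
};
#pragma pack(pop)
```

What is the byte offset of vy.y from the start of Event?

Meta: @0: target [8B, align 8] → 8; @8: x [4B, align 4] → 12; +4 pad (align 8); @16: ammo [8B, align 8] → 24; @24: y [2B, align 2] → 26; +6 tail pad (align 8); size 32, align 8
@0: cooldown [8B, align 4] → 8
@8: score [2B, align 2] → 10
+2 pad (align 4)
@12: vy [32B, align 4] → 44
within Meta: y at 24
12 + 24 = 36

36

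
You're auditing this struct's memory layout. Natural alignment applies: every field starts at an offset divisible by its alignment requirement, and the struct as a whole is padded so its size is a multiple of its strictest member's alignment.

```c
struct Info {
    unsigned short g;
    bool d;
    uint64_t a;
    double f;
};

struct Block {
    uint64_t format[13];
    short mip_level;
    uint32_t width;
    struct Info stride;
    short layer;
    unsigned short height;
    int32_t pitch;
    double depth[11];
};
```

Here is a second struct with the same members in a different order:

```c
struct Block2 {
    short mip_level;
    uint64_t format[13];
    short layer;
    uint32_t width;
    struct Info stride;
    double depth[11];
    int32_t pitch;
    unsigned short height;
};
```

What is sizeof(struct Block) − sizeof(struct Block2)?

-8

Info: @0: g [2B, align 2] → 2; @2: d [1B, align 1] → 3; +5 pad (align 8); @8: a [8B, align 8] → 16; @16: f [8B, align 8] → 24; size 24, align 8
@0: format [104B, align 8] → 104
@104: mip_level [2B, align 2] → 106
+2 pad (align 4)
@108: width [4B, align 4] → 112
@112: stride [24B, align 8] → 136
@136: layer [2B, align 2] → 138
@138: height [2B, align 2] → 140
@140: pitch [4B, align 4] → 144
@144: depth [88B, align 8] → 232
size 232, align 8
— Block2 —
@0: mip_level [2B, align 2] → 2
+6 pad (align 8)
@8: format [104B, align 8] → 112
@112: layer [2B, align 2] → 114
+2 pad (align 4)
@116: width [4B, align 4] → 120
@120: stride [24B, align 8] → 144
@144: depth [88B, align 8] → 232
@232: pitch [4B, align 4] → 236
@236: height [2B, align 2] → 238
+2 tail pad (align 8)
size 240, align 8
232 − 240 = -8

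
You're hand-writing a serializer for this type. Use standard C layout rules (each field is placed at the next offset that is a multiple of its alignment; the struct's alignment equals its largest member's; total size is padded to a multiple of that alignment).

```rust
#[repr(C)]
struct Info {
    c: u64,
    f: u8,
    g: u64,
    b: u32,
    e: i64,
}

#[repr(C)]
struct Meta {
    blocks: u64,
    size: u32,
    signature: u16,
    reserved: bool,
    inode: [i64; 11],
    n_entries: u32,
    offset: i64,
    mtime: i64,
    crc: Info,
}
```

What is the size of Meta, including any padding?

168 bytes

Info: 0..8  c  (8B, 8-aligned); 8..9  f  (1B, 1-aligned); 9..16  -- padding (7B); 16..24  g  (8B, 8-aligned); 24..28  b  (4B, 4-aligned); 28..32  -- padding (4B); 32..40  e  (8B, 8-aligned); sizeof = 40, alignof = 8
0..8  blocks  (8B, 8-aligned)
8..12  size  (4B, 4-aligned)
12..14  signature  (2B, 2-aligned)
14..15  reserved  (1B, 1-aligned)
15..16  -- padding (1B)
16..104  inode  (88B, 8-aligned)
104..108  n_entries  (4B, 4-aligned)
108..112  -- padding (4B)
112..120  offset  (8B, 8-aligned)
120..128  mtime  (8B, 8-aligned)
128..168  crc  (40B, 8-aligned)
sizeof = 168, alignof = 8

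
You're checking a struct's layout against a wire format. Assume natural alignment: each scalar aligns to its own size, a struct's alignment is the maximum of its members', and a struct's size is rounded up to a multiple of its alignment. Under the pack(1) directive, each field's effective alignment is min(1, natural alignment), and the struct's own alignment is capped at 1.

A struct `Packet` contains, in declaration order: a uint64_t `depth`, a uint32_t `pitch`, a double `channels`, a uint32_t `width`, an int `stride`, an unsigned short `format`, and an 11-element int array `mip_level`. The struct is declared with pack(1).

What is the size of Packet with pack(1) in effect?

74

0..8  depth  (8B, 1-aligned)
8..12  pitch  (4B, 1-aligned)
12..20  channels  (8B, 1-aligned)
20..24  width  (4B, 1-aligned)
24..28  stride  (4B, 1-aligned)
28..30  format  (2B, 1-aligned)
30..74  mip_level  (44B, 1-aligned)
sizeof = 74, alignof = 1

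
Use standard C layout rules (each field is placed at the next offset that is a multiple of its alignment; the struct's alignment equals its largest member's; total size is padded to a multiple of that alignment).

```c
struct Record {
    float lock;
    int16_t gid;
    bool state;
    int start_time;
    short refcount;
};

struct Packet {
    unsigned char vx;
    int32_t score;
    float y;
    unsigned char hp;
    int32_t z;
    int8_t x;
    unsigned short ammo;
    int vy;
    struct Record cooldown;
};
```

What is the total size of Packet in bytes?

44 bytes

Record: lock at 0 (size 4, align 4) → ends 4; gid at 4 (size 2, align 2) → ends 6; state at 6 (size 1, align 1) → ends 7; pad 1 to align 4 for start_time; start_time at 8 (size 4, align 4) → ends 12; refcount at 12 (size 2, align 2) → ends 14; tail pad 2 to reach multiple of 4; total 16 bytes, alignment 4
vx at 0 (size 1, align 1) → ends 1
pad 3 to align 4 for score
score at 4 (size 4, align 4) → ends 8
y at 8 (size 4, align 4) → ends 12
hp at 12 (size 1, align 1) → ends 13
pad 3 to align 4 for z
z at 16 (size 4, align 4) → ends 20
x at 20 (size 1, align 1) → ends 21
pad 1 to align 2 for ammo
ammo at 22 (size 2, align 2) → ends 24
vy at 24 (size 4, align 4) → ends 28
cooldown at 28 (size 16, align 4) → ends 44
total 44 bytes, alignment 4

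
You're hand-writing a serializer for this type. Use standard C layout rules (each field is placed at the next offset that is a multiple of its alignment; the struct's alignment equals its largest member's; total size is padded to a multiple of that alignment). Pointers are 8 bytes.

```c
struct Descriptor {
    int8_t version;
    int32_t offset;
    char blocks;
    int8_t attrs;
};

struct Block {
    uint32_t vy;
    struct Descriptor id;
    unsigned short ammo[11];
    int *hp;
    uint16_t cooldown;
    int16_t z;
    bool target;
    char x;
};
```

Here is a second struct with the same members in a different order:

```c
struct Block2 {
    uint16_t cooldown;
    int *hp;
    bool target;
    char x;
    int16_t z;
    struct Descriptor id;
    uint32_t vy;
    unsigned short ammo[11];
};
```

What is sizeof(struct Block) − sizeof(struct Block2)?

Descriptor: 0..1  version  (1B, 1-aligned); 1..4  -- padding (3B); 4..8  offset  (4B, 4-aligned); 8..9  blocks  (1B, 1-aligned); 9..10  attrs  (1B, 1-aligned); 10..12  -- tail padding (2B); sizeof = 12, alignof = 4
0..4  vy  (4B, 4-aligned)
4..16  id  (12B, 4-aligned)
16..38  ammo  (22B, 2-aligned)
38..40  -- padding (2B)
40..48  hp  (8B, 8-aligned)
48..50  cooldown  (2B, 2-aligned)
50..52  z  (2B, 2-aligned)
52..53  target  (1B, 1-aligned)
53..54  x  (1B, 1-aligned)
54..56  -- tail padding (2B)
sizeof = 56, alignof = 8
— Block2 —
0..2  cooldown  (2B, 2-aligned)
2..8  -- padding (6B)
8..16  hp  (8B, 8-aligned)
16..17  target  (1B, 1-aligned)
17..18  x  (1B, 1-aligned)
18..20  z  (2B, 2-aligned)
20..32  id  (12B, 4-aligned)
32..36  vy  (4B, 4-aligned)
36..58  ammo  (22B, 2-aligned)
58..64  -- tail padding (6B)
sizeof = 64, alignof = 8
56 − 64 = -8

-8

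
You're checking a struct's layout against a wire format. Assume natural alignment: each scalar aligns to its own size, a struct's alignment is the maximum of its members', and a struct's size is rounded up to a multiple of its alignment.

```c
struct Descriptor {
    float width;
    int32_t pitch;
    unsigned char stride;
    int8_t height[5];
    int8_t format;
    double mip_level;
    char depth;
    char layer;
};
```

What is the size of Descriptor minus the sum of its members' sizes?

0..4  width  (4B, 4-aligned)
4..8  pitch  (4B, 4-aligned)
8..9  stride  (1B, 1-aligned)
9..14  height  (5B, 1-aligned)
14..15  format  (1B, 1-aligned)
15..16  -- padding (1B)
16..24  mip_level  (8B, 8-aligned)
24..25  depth  (1B, 1-aligned)
25..26  layer  (1B, 1-aligned)
26..32  -- tail padding (6B)
sizeof = 32, alignof = 8
data bytes 25, size 32 → padding 7

7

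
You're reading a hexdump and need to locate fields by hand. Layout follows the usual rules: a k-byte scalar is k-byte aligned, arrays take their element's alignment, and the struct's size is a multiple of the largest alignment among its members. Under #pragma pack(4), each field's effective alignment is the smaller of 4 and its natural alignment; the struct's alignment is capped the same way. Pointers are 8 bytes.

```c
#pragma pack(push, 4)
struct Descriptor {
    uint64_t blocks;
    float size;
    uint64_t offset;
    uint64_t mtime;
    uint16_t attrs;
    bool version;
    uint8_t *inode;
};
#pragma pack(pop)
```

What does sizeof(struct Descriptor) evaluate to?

blocks at 0 (size 8, align 4) → ends 8
size at 8 (size 4, align 4) → ends 12
offset at 12 (size 8, align 4) → ends 20
mtime at 20 (size 8, align 4) → ends 28
attrs at 28 (size 2, align 2) → ends 30
version at 30 (size 1, align 1) → ends 31
pad 1 to align 4 for inode
inode at 32 (size 8, align 4) → ends 40
total 40 bytes, alignment 4

40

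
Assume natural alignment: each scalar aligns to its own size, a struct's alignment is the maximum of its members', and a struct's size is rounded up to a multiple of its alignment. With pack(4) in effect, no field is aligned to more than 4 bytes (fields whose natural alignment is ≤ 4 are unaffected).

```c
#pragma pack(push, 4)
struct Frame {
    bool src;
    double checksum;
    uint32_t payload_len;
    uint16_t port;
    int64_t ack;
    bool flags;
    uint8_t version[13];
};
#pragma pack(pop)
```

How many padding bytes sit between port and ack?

0..1  src  (1B, 1-aligned)
1..4  -- padding (3B)
4..12  checksum  (8B, 4-aligned)
12..16  payload_len  (4B, 4-aligned)
16..18  port  (2B, 2-aligned)
18..20  -- padding (2B)
20..28  ack  (8B, 4-aligned)

2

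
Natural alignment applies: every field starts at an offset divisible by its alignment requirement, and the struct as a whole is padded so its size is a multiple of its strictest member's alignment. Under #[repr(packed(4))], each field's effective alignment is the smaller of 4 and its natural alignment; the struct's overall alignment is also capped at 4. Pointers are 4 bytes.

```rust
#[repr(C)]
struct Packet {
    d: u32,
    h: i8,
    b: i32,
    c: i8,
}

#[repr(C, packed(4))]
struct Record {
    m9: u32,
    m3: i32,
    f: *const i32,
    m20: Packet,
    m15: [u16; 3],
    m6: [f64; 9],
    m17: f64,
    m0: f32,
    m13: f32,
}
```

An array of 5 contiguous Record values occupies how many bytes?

Packet: @0: d [4B, align 4] → 4; @4: h [1B, align 1] → 5; +3 pad (align 4); @8: b [4B, align 4] → 12; @12: c [1B, align 1] → 13; +3 tail pad (align 4); size 16, align 4
@0: m9 [4B, align 4] → 4
@4: m3 [4B, align 4] → 8
@8: f [4B, align 4] → 12
@12: m20 [16B, align 4] → 28
@28: m15 [6B, align 2] → 34
+2 pad (align 4)
@36: m6 [72B, align 4] → 108
@108: m17 [8B, align 4] → 116
@116: m0 [4B, align 4] → 120
@120: m13 [4B, align 4] → 124
size 124, align 4
array of 5: 5 × 124 = 620

620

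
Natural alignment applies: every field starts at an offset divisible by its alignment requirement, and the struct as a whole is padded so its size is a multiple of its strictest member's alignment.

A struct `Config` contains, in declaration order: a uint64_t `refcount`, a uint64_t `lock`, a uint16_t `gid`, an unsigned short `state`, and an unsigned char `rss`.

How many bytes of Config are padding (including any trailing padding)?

3

@0: refcount [8B, align 8] → 8
@8: lock [8B, align 8] → 16
@16: gid [2B, align 2] → 18
@18: state [2B, align 2] → 20
@20: rss [1B, align 1] → 21
+3 tail pad (align 8)
size 24, align 8
data bytes 21, size 24 → padding 3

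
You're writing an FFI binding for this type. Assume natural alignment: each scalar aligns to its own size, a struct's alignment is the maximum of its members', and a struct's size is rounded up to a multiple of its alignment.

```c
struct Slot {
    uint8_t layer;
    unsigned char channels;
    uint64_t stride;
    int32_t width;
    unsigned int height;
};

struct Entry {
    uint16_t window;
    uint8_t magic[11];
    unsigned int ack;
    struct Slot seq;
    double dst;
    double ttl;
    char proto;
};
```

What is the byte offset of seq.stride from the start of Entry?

Slot: layer at 0 (size 1, align 1) → ends 1; channels at 1 (size 1, align 1) → ends 2; pad 6 to align 8 for stride; stride at 8 (size 8, align 8) → ends 16; width at 16 (size 4, align 4) → ends 20; height at 20 (size 4, align 4) → ends 24; total 24 bytes, alignment 8
window at 0 (size 2, align 2) → ends 2
magic at 2 (size 11, align 1) → ends 13
pad 3 to align 4 for ack
ack at 16 (size 4, align 4) → ends 20
pad 4 to align 8 for seq
seq at 24 (size 24, align 8) → ends 48
within Slot: stride at 8
24 + 8 = 32

32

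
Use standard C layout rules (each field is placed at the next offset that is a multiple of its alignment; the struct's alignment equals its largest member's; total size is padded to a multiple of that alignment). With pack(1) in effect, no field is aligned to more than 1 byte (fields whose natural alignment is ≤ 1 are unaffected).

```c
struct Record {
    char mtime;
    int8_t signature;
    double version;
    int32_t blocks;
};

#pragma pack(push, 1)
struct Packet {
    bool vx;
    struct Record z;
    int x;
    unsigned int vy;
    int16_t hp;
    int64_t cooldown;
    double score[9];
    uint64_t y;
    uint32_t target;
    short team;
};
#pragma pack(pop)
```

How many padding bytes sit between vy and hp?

0

Record: 0..1  mtime  (1B, 1-aligned); 1..2  signature  (1B, 1-aligned); 2..8  -- padding (6B); 8..16  version  (8B, 8-aligned); 16..20  blocks  (4B, 4-aligned); 20..24  -- tail padding (4B); sizeof = 24, alignof = 8
0..1  vx  (1B, 1-aligned)
1..25  z  (24B, 1-aligned)
25..29  x  (4B, 1-aligned)
29..33  vy  (4B, 1-aligned)
33..35  hp  (2B, 1-aligned)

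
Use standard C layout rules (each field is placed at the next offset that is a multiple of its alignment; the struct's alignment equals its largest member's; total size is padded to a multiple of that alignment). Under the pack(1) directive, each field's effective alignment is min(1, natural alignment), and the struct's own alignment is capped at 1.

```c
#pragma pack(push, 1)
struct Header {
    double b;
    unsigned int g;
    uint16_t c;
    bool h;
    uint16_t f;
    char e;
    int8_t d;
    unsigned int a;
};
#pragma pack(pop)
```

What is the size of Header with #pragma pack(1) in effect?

0..8  b  (8B, 1-aligned)
8..12  g  (4B, 1-aligned)
12..14  c  (2B, 1-aligned)
14..15  h  (1B, 1-aligned)
15..17  f  (2B, 1-aligned)
17..18  e  (1B, 1-aligned)
18..19  d  (1B, 1-aligned)
19..23  a  (4B, 1-aligned)
sizeof = 23, alignof = 1

23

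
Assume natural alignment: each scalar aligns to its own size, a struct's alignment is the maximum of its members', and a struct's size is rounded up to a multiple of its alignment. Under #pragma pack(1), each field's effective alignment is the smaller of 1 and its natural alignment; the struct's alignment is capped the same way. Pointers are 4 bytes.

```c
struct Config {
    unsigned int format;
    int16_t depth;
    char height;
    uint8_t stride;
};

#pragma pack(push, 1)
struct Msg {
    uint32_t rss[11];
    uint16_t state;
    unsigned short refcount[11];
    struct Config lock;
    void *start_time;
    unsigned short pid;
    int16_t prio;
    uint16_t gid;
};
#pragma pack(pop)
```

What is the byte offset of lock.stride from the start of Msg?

Config: @0: format [4B, align 4] → 4; @4: depth [2B, align 2] → 6; @6: height [1B, align 1] → 7; @7: stride [1B, align 1] → 8; size 8, align 4
@0: rss [44B, align 1] → 44
@44: state [2B, align 1] → 46
@46: refcount [22B, align 1] → 68
@68: lock [8B, align 1] → 76
within Config: stride at 7
68 + 7 = 75

75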